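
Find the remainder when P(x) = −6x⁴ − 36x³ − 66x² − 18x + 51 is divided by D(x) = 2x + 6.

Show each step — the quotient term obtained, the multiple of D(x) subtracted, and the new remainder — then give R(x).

R(x) = −3

Step 1: lead(−6x⁴ − 36x³ − 66x² − 18x + 51) ÷ lead(D) = −6x⁴ ÷ 2x = −3x³. Subtract (−3x³)·D = −6x⁴ − 18x³. Remainder: −18x³ − 66x² − 18x + 51.
Step 2: lead(−18x³ − 66x² − 18x + 51) ÷ lead(D) = −18x³ ÷ 2x = −9x². Subtract (−9x²)·D = −18x³ − 54x². Remainder: −12x² − 18x + 51.
Step 3: lead(−12x² − 18x + 51) ÷ lead(D) = −12x² ÷ 2x = −6x. Subtract (−6x)·D = −12x² − 36x. Remainder: 18x + 51.
Step 4: lead(18x + 51) ÷ lead(D) = 18x ÷ 2x = 9. Subtract (9)·D = 18x + 54. Remainder: −3.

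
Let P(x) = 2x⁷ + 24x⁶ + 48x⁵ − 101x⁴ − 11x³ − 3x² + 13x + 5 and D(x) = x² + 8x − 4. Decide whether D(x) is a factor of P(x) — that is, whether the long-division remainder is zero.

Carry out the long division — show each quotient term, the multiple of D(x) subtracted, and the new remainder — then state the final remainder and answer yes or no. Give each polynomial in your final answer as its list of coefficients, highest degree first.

R = [-7, 9], so D(x) is not a factor of P(x). no

Step 1: lead(2x⁷ + 24x⁶ + 48x⁵ − 101x⁴ − 11x³ − 3x² + 13x + 5) ÷ lead(D) = 2x⁷ ÷ x² = 2x⁵. Subtract (2x⁵)·D = 2x⁷ + 16x⁶ − 8x⁵. Remainder: 8x⁶ + 56x⁵ − 101x⁴ − 11x³ − 3x² + 13x + 5.
Step 2: lead(8x⁶ + 56x⁵ − 101x⁴ − 11x³ − 3x² + 13x + 5) ÷ lead(D) = 8x⁶ ÷ x² = 8x⁴. Subtract (8x⁴)·D = 8x⁶ + 64x⁵ − 32x⁴. Remainder: −8x⁵ − 69x⁴ − 11x³ − 3x² + 13x + 5.
Step 3: lead(−8x⁵ − 69x⁴ − 11x³ − 3x² + 13x + 5) ÷ lead(D) = −8x⁵ ÷ x² = −8x³. Subtract (−8x³)·D = −8x⁵ − 64x⁴ + 32x³. Remainder: −5x⁴ − 43x³ − 3x² + 13x + 5.
Step 4: lead(−5x⁴ − 43x³ − 3x² + 13x + 5) ÷ lead(D) = −5x⁴ ÷ x² = −5x². Subtract (−5x²)·D = −5x⁴ − 40x³ + 20x². Remainder: −3x³ − 23x² + 13x + 5.
Step 5: lead(−3x³ − 23x² + 13x + 5) ÷ lead(D) = −3x³ ÷ x² = −3x. Subtract (−3x)·D = −3x³ − 24x² + 12x. Remainder: x² + x + 5.
Step 6: lead(x² + x + 5) ÷ lead(D) = x² ÷ x² = 1. Subtract (1)·D = x² + 8x − 4. Remainder: −7x + 9.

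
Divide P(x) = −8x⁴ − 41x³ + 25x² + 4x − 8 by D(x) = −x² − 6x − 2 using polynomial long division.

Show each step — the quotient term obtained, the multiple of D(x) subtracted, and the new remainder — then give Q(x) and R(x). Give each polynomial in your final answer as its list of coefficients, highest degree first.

Step 1: lead(−8x⁴ − 41x³ + 25x² + 4x − 8) ÷ lead(D) = −8x⁴ ÷ −x² = 8x². Subtract (8x²)·D = −8x⁴ − 48x³ − 16x². Remainder: 7x³ + 41x² + 4x − 8.
Step 2: lead(7x³ + 41x² + 4x − 8) ÷ lead(D) = 7x³ ÷ −x² = −7x. Subtract (−7x)·D = 7x³ + 42x² + 14x. Remainder: −x² − 10x − 8.
Step 3: lead(−x² − 10x − 8) ÷ lead(D) = −x² ÷ −x² = 1. Subtract (1)·D = −x² − 6x − 2. Remainder: −4x − 6.

Q = [8, -7, 1]; R = [-4, -6]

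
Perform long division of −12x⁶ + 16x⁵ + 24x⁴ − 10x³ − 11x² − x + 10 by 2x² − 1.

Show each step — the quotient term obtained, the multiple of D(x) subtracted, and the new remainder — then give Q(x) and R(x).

Q(x) = −6x⁴ + 8x³ + 9x² − x − 1; R(x) = −2x + 9

Step 1: lead(−12x⁶ + 16x⁵ + 24x⁴ − 10x³ − 11x² − x + 10) ÷ lead(D) = −12x⁶ ÷ 2x² = −6x⁴. Subtract (−6x⁴)·D = −12x⁶ + 6x⁴. Remainder: 16x⁵ + 18x⁴ − 10x³ − 11x² − x + 10.
Step 2: lead(16x⁵ + 18x⁴ − 10x³ − 11x² − x + 10) ÷ lead(D) = 16x⁵ ÷ 2x² = 8x³. Subtract (8x³)·D = 16x⁵ − 8x³. Remainder: 18x⁴ − 2x³ − 11x² − x + 10.
Step 3: lead(18x⁴ − 2x³ − 11x² − x + 10) ÷ lead(D) = 18x⁴ ÷ 2x² = 9x². Subtract (9x²)·D = 18x⁴ − 9x². Remainder: −2x³ − 2x² − x + 10.
Step 4: lead(−2x³ − 2x² − x + 10) ÷ lead(D) = −2x³ ÷ 2x² = −x. Subtract (−x)·D = −2x³ + x. Remainder: −2x² − 2x + 10.
Step 5: lead(−2x² − 2x + 10) ÷ lead(D) = −2x² ÷ 2x² = −1. Subtract (−1)·D = −2x² + 1. Remainder: −2x + 9.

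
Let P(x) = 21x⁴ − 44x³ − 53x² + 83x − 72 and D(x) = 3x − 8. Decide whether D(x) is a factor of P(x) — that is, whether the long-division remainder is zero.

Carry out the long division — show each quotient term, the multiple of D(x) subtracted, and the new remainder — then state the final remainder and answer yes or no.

Step 1: lead(21x⁴ − 44x³ − 53x² + 83x − 72) ÷ lead(D) = 21x⁴ ÷ 3x = 7x³. Subtract (7x³)·D = 21x⁴ − 56x³. Remainder: 12x³ − 53x² + 83x − 72.
Step 2: lead(12x³ − 53x² + 83x − 72) ÷ lead(D) = 12x³ ÷ 3x = 4x². Subtract (4x²)·D = 12x³ − 32x². Remainder: −21x² + 83x − 72.
Step 3: lead(−21x² + 83x − 72) ÷ lead(D) = −21x² ÷ 3x = −7x. Subtract (−7x)·D = −21x² + 56x. Remainder: 27x − 72.
Step 4: lead(27x − 72) ÷ lead(D) = 27x ÷ 3x = 9. Subtract (9)·D = 27x − 72. Remainder: 0.

R(x) = 0, so D(x) is a factor of P(x). yes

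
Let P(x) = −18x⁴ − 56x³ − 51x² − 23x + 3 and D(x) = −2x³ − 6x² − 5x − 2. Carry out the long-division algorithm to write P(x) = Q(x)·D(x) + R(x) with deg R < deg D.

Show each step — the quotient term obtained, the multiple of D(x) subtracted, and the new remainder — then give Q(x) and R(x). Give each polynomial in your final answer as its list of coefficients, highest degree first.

Step 1: lead(−18x⁴ − 56x³ − 51x² − 23x + 3) ÷ lead(D) = −18x⁴ ÷ −2x³ = 9x. Subtract (9x)·D = −18x⁴ − 54x³ − 45x² − 18x. Remainder: −2x³ − 6x² − 5x + 3.
Step 2: lead(−2x³ − 6x² − 5x + 3) ÷ lead(D) = −2x³ ÷ −2x³ = 1. Subtract (1)·D = −2x³ − 6x² − 5x − 2. Remainder: 5.

Q = [9, 1]; R = [5]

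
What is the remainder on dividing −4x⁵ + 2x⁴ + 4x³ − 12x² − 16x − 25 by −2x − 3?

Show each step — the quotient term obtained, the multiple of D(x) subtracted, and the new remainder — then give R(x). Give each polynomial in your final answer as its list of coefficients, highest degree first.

R = [-1]

Step 1: lead(−4x⁵ + 2x⁴ + 4x³ − 12x² − 16x − 25) ÷ lead(D) = −4x⁵ ÷ −2x = 2x⁴. Subtract (2x⁴)·D = −4x⁵ − 6x⁴. Remainder: 8x⁴ + 4x³ − 12x² − 16x − 25.
Step 2: lead(8x⁴ + 4x³ − 12x² − 16x − 25) ÷ lead(D) = 8x⁴ ÷ −2x = −4x³. Subtract (−4x³)·D = 8x⁴ + 12x³. Remainder: −8x³ − 12x² − 16x − 25.
Step 3: lead(−8x³ − 12x² − 16x − 25) ÷ lead(D) = −8x³ ÷ −2x = 4x². Subtract (4x²)·D = −8x³ − 12x². Remainder: −16x − 25.
Step 4: lead(−16x − 25) ÷ lead(D) = −16x ÷ −2x = 8. Subtract (8)·D = −16x − 24. Remainder: −1.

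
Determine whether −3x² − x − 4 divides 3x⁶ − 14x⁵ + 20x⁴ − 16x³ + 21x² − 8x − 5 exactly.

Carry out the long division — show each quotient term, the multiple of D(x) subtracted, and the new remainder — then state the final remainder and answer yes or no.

Step 1: lead(3x⁶ − 14x⁵ + 20x⁴ − 16x³ + 21x² − 8x − 5) ÷ lead(D) = 3x⁶ ÷ −3x² = −x⁴. Subtract (−x⁴)·D = 3x⁶ + x⁵ + 4x⁴. Remainder: −15x⁵ + 16x⁴ − 16x³ + 21x² − 8x − 5.
Step 2: lead(−15x⁵ + 16x⁴ − 16x³ + 21x² − 8x − 5) ÷ lead(D) = −15x⁵ ÷ −3x² = 5x³. Subtract (5x³)·D = −15x⁵ − 5x⁴ − 20x³. Remainder: 21x⁴ + 4x³ + 21x² − 8x − 5.
Step 3: lead(21x⁴ + 4x³ + 21x² − 8x − 5) ÷ lead(D) = 21x⁴ ÷ −3x² = −7x². Subtract (−7x²)·D = 21x⁴ + 7x³ + 28x². Remainder: −3x³ − 7x² − 8x − 5.
Step 4: lead(−3x³ − 7x² − 8x − 5) ÷ lead(D) = −3x³ ÷ −3x² = x. Subtract (x)·D = −3x³ − x² − 4x. Remainder: −6x² − 4x − 5.
Step 5: lead(−6x² − 4x − 5) ÷ lead(D) = −6x² ÷ −3x² = 2. Subtract (2)·D = −6x² − 2x − 8. Remainder: −2x + 3.

R(x) = −2x + 3, so D(x) is not a factor of P(x). no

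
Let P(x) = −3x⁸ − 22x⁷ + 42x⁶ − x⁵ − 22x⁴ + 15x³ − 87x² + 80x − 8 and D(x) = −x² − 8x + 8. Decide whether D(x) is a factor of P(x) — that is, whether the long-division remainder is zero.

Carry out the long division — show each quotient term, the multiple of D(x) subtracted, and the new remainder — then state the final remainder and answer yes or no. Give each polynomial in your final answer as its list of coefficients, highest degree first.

Step 1: lead(−3x⁸ − 22x⁷ + 42x⁶ − x⁵ − 22x⁴ + 15x³ − 87x² + 80x − 8) ÷ lead(D) = −3x⁸ ÷ −x² = 3x⁶. Subtract (3x⁶)·D = −3x⁸ − 24x⁷ + 24x⁶. Remainder: 2x⁷ + 18x⁶ − x⁵ − 22x⁴ + 15x³ − 87x² + 80x − 8.
Step 2: lead(2x⁷ + 18x⁶ − x⁵ − 22x⁴ + 15x³ − 87x² + 80x − 8) ÷ lead(D) = 2x⁷ ÷ −x² = −2x⁵. Subtract (−2x⁵)·D = 2x⁷ + 16x⁶ − 16x⁵. Remainder: 2x⁶ + 15x⁵ − 22x⁴ + 15x³ − 87x² + 80x − 8.
Step 3: lead(2x⁶ + 15x⁵ − 22x⁴ + 15x³ − 87x² + 80x − 8) ÷ lead(D) = 2x⁶ ÷ −x² = −2x⁴. Subtract (−2x⁴)·D = 2x⁶ + 16x⁵ − 16x⁴. Remainder: −x⁵ − 6x⁴ + 15x³ − 87x² + 80x − 8.
Step 4: lead(−x⁵ − 6x⁴ + 15x³ − 87x² + 80x − 8) ÷ lead(D) = −x⁵ ÷ −x² = x³. Subtract (x³)·D = −x⁵ − 8x⁴ + 8x³. Remainder: 2x⁴ + 7x³ − 87x² + 80x − 8.
Step 5: lead(2x⁴ + 7x³ − 87x² + 80x − 8) ÷ lead(D) = 2x⁴ ÷ −x² = −2x². Subtract (−2x²)·D = 2x⁴ + 16x³ − 16x². Remainder: −9x³ − 71x² + 80x − 8.
Step 6: lead(−9x³ − 71x² + 80x − 8) ÷ lead(D) = −9x³ ÷ −x² = 9x. Subtract (9x)·D = −9x³ − 72x² + 72x. Remainder: x² + 8x − 8.
Step 7: lead(x² + 8x − 8) ÷ lead(D) = x² ÷ −x² = −1. Subtract (−1)·D = x² + 8x − 8. Remainder: 0.

R = [0], so D(x) is a factor of P(x). yes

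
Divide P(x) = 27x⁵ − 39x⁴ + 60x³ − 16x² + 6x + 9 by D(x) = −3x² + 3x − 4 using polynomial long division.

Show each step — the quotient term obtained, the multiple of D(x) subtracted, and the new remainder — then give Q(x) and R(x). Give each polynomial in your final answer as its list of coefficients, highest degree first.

Q = [-9, 4, -4, -4]; R = [2, -7]

Step 1: lead(27x⁵ − 39x⁴ + 60x³ − 16x² + 6x + 9) ÷ lead(D) = 27x⁵ ÷ −3x² = −9x³. Subtract (−9x³)·D = 27x⁵ − 27x⁴ + 36x³. Remainder: −12x⁴ + 24x³ − 16x² + 6x + 9.
Step 2: lead(−12x⁴ + 24x³ − 16x² + 6x + 9) ÷ lead(D) = −12x⁴ ÷ −3x² = 4x². Subtract (4x²)·D = −12x⁴ + 12x³ − 16x². Remainder: 12x³ + 6x + 9.
Step 3: lead(12x³ + 6x + 9) ÷ lead(D) = 12x³ ÷ −3x² = −4x. Subtract (−4x)·D = 12x³ − 12x² + 16x. Remainder: 12x² − 10x + 9.
Step 4: lead(12x² − 10x + 9) ÷ lead(D) = 12x² ÷ −3x² = −4. Subtract (−4)·D = 12x² − 12x + 16. Remainder: 2x − 7.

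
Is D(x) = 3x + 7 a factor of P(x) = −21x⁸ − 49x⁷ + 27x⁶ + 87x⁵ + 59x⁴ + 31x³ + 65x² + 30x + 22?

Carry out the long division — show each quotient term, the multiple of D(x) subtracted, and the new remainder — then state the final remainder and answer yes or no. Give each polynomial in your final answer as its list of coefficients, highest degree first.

R = [1], so D(x) is not a factor of P(x). no

Step 1: lead(−21x⁸ − 49x⁷ + 27x⁶ + 87x⁵ + 59x⁴ + 31x³ + 65x² + 30x + 22) ÷ lead(D) = −21x⁸ ÷ 3x = −7x⁷. Subtract (−7x⁷)·D = −21x⁸ − 49x⁷. Remainder: 27x⁶ + 87x⁵ + 59x⁴ + 31x³ + 65x² + 30x + 22.
Step 2: lead(27x⁶ + 87x⁵ + 59x⁴ + 31x³ + 65x² + 30x + 22) ÷ lead(D) = 27x⁶ ÷ 3x = 9x⁵. Subtract (9x⁵)·D = 27x⁶ + 63x⁵. Remainder: 24x⁵ + 59x⁴ + 31x³ + 65x² + 30x + 22.
Step 3: lead(24x⁵ + 59x⁴ + 31x³ + 65x² + 30x + 22) ÷ lead(D) = 24x⁵ ÷ 3x = 8x⁴. Subtract (8x⁴)·D = 24x⁵ + 56x⁴. Remainder: 3x⁴ + 31x³ + 65x² + 30x + 22.
Step 4: lead(3x⁴ + 31x³ + 65x² + 30x + 22) ÷ lead(D) = 3x⁴ ÷ 3x = x³. Subtract (x³)·D = 3x⁴ + 7x³. Remainder: 24x³ + 65x² + 30x + 22.
Step 5: lead(24x³ + 65x² + 30x + 22) ÷ lead(D) = 24x³ ÷ 3x = 8x². Subtract (8x²)·D = 24x³ + 56x². Remainder: 9x² + 30x + 22.
Step 6: lead(9x² + 30x + 22) ÷ lead(D) = 9x² ÷ 3x = 3x. Subtract (3x)·D = 9x² + 21x. Remainder: 9x + 22.
Step 7: lead(9x + 22) ÷ lead(D) = 9x ÷ 3x = 3. Subtract (3)·D = 9x + 21. Remainder: 1.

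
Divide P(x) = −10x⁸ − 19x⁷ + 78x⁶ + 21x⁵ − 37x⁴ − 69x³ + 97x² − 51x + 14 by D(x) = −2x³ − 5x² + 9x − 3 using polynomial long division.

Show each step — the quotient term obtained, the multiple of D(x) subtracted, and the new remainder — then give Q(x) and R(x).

Q(x) = 5x⁵ − 3x⁴ − 9x³ − 9x² + 5x − 5; R(x) = 9x − 1

Step 1: lead(−10x⁸ − 19x⁷ + 78x⁶ + 21x⁵ − 37x⁴ − 69x³ + 97x² − 51x + 14) ÷ lead(D) = −10x⁸ ÷ −2x³ = 5x⁵. Subtract (5x⁵)·D = −10x⁸ − 25x⁷ + 45x⁶ − 15x⁵. Remainder: 6x⁷ + 33x⁶ + 36x⁵ − 37x⁴ − 69x³ + 97x² − 51x + 14.
Step 2: lead(6x⁷ + 33x⁶ + 36x⁵ − 37x⁴ − 69x³ + 97x² − 51x + 14) ÷ lead(D) = 6x⁷ ÷ −2x³ = −3x⁴. Subtract (−3x⁴)·D = 6x⁷ + 15x⁶ − 27x⁵ + 9x⁴. Remainder: 18x⁶ + 63x⁵ − 46x⁴ − 69x³ + 97x² − 51x + 14.
Step 3: lead(18x⁶ + 63x⁵ − 46x⁴ − 69x³ + 97x² − 51x + 14) ÷ lead(D) = 18x⁶ ÷ −2x³ = −9x³. Subtract (−9x³)·D = 18x⁶ + 45x⁵ − 81x⁴ + 27x³. Remainder: 18x⁵ + 35x⁴ − 96x³ + 97x² − 51x + 14.
Step 4: lead(18x⁵ + 35x⁴ − 96x³ + 97x² − 51x + 14) ÷ lead(D) = 18x⁵ ÷ −2x³ = −9x². Subtract (−9x²)·D = 18x⁵ + 45x⁴ − 81x³ + 27x². Remainder: −10x⁴ − 15x³ + 70x² − 51x + 14.
Step 5: lead(−10x⁴ − 15x³ + 70x² − 51x + 14) ÷ lead(D) = −10x⁴ ÷ −2x³ = 5x. Subtract (5x)·D = −10x⁴ − 25x³ + 45x² − 15x. Remainder: 10x³ + 25x² − 36x + 14.
Step 6: lead(10x³ + 25x² − 36x + 14) ÷ lead(D) = 10x³ ÷ −2x³ = −5. Subtract (−5)·D = 10x³ + 25x² − 45x + 15. Remainder: 9x − 1.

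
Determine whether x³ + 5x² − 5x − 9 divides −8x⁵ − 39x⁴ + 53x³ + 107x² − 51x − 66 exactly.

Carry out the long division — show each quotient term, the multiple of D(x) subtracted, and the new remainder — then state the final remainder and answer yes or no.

Step 1: lead(−8x⁵ − 39x⁴ + 53x³ + 107x² − 51x − 66) ÷ lead(D) = −8x⁵ ÷ x³ = −8x². Subtract (−8x²)·D = −8x⁵ − 40x⁴ + 40x³ + 72x². Remainder: x⁴ + 13x³ + 35x² − 51x − 66.
Step 2: lead(x⁴ + 13x³ + 35x² − 51x − 66) ÷ lead(D) = x⁴ ÷ x³ = x. Subtract (x)·D = x⁴ + 5x³ − 5x² − 9x. Remainder: 8x³ + 40x² − 42x − 66.
Step 3: lead(8x³ + 40x² − 42x − 66) ÷ lead(D) = 8x³ ÷ x³ = 8. Subtract (8)·D = 8x³ + 40x² − 40x − 72. Remainder: −2x + 6.

R(x) = −2x + 6, so D(x) is not a factor of P(x). no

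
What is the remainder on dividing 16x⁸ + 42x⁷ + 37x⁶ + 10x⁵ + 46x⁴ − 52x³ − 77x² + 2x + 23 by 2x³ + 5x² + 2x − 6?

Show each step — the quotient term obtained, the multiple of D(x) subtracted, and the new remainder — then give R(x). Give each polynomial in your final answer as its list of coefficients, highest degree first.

R = [-7]

Step 1: lead(16x⁸ + 42x⁷ + 37x⁶ + 10x⁵ + 46x⁴ − 52x³ − 77x² + 2x + 23) ÷ lead(D) = 16x⁸ ÷ 2x³ = 8x⁵. Subtract (8x⁵)·D = 16x⁸ + 40x⁷ + 16x⁶ − 48x⁵. Remainder: 2x⁷ + 21x⁶ + 58x⁵ + 46x⁴ − 52x³ − 77x² + 2x + 23.
Step 2: lead(2x⁷ + 21x⁶ + 58x⁵ + 46x⁴ − 52x³ − 77x² + 2x + 23) ÷ lead(D) = 2x⁷ ÷ 2x³ = x⁴. Subtract (x⁴)·D = 2x⁷ + 5x⁶ + 2x⁵ − 6x⁴. Remainder: 16x⁶ + 56x⁵ + 52x⁴ − 52x³ − 77x² + 2x + 23.
Step 3: lead(16x⁶ + 56x⁵ + 52x⁴ − 52x³ − 77x² + 2x + 23) ÷ lead(D) = 16x⁶ ÷ 2x³ = 8x³. Subtract (8x³)·D = 16x⁶ + 40x⁵ + 16x⁴ − 48x³. Remainder: 16x⁵ + 36x⁴ − 4x³ − 77x² + 2x + 23.
Step 4: lead(16x⁵ + 36x⁴ − 4x³ − 77x² + 2x + 23) ÷ lead(D) = 16x⁵ ÷ 2x³ = 8x². Subtract (8x²)·D = 16x⁵ + 40x⁴ + 16x³ − 48x². Remainder: −4x⁴ − 20x³ − 29x² + 2x + 23.
Step 5: lead(−4x⁴ − 20x³ − 29x² + 2x + 23) ÷ lead(D) = −4x⁴ ÷ 2x³ = −2x. Subtract (−2x)·D = −4x⁴ − 10x³ − 4x² + 12x. Remainder: −10x³ − 25x² − 10x + 23.
Step 6: lead(−10x³ − 25x² − 10x + 23) ÷ lead(D) = −10x³ ÷ 2x³ = −5. Subtract (−5)·D = −10x³ − 25x² − 10x + 30. Remainder: −7.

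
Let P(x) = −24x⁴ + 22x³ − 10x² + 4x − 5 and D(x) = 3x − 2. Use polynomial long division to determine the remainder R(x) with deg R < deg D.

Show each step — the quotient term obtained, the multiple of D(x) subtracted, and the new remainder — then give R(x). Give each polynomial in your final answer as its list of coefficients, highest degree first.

R = [-5]

Step 1: lead(−24x⁴ + 22x³ − 10x² + 4x − 5) ÷ lead(D) = −24x⁴ ÷ 3x = −8x³. Subtract (−8x³)·D = −24x⁴ + 16x³. Remainder: 6x³ − 10x² + 4x − 5.
Step 2: lead(6x³ − 10x² + 4x − 5) ÷ lead(D) = 6x³ ÷ 3x = 2x². Subtract (2x²)·D = 6x³ − 4x². Remainder: −6x² + 4x − 5.
Step 3: lead(−6x² + 4x − 5) ÷ lead(D) = −6x² ÷ 3x = −2x. Subtract (−2x)·D = −6x² + 4x. Remainder: −5.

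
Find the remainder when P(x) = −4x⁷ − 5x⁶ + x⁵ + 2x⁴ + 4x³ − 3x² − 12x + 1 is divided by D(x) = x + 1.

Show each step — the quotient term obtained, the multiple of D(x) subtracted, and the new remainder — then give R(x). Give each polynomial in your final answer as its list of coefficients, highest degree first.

R = [6]

Step 1: lead(−4x⁷ − 5x⁶ + x⁵ + 2x⁴ + 4x³ − 3x² − 12x + 1) ÷ lead(D) = −4x⁷ ÷ x = −4x⁶. Subtract (−4x⁶)·D = −4x⁷ − 4x⁶. Remainder: −x⁶ + x⁵ + 2x⁴ + 4x³ − 3x² − 12x + 1.
Step 2: lead(−x⁶ + x⁵ + 2x⁴ + 4x³ − 3x² − 12x + 1) ÷ lead(D) = −x⁶ ÷ x = −x⁵. Subtract (−x⁵)·D = −x⁶ − x⁵. Remainder: 2x⁵ + 2x⁴ + 4x³ − 3x² − 12x + 1.
Step 3: lead(2x⁵ + 2x⁴ + 4x³ − 3x² − 12x + 1) ÷ lead(D) = 2x⁵ ÷ x = 2x⁴. Subtract (2x⁴)·D = 2x⁵ + 2x⁴. Remainder: 4x³ − 3x² − 12x + 1.
Step 4: lead(4x³ − 3x² − 12x + 1) ÷ lead(D) = 4x³ ÷ x = 4x². Subtract (4x²)·D = 4x³ + 4x². Remainder: −7x² − 12x + 1.
Step 5: lead(−7x² − 12x + 1) ÷ lead(D) = −7x² ÷ x = −7x. Subtract (−7x)·D = −7x² − 7x. Remainder: −5x + 1.
Step 6: lead(−5x + 1) ÷ lead(D) = −5x ÷ x = −5. Subtract (−5)·D = −5x − 5. Remainder: 6.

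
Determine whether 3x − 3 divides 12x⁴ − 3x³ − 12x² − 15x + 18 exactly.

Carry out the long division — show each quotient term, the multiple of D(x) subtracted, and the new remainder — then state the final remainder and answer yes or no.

Step 1: lead(12x⁴ − 3x³ − 12x² − 15x + 18) ÷ lead(D) = 12x⁴ ÷ 3x = 4x³. Subtract (4x³)·D = 12x⁴ − 12x³. Remainder: 9x³ − 12x² − 15x + 18.
Step 2: lead(9x³ − 12x² − 15x + 18) ÷ lead(D) = 9x³ ÷ 3x = 3x². Subtract (3x²)·D = 9x³ − 9x². Remainder: −3x² − 15x + 18.
Step 3: lead(−3x² − 15x + 18) ÷ lead(D) = −3x² ÷ 3x = −x. Subtract (−x)·D = −3x² + 3x. Remainder: −18x + 18.
Step 4: lead(−18x + 18) ÷ lead(D) = −18x ÷ 3x = −6. Subtract (−6)·D = −18x + 18. Remainder: 0.

R(x) = 0, so D(x) is a factor of P(x). yes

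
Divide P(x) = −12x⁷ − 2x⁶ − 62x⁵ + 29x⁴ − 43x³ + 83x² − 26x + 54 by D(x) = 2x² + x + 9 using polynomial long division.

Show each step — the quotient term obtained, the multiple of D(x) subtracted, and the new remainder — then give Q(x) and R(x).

Q(x) = −6x⁵ + 2x⁴ − 5x³ + 8x² − 3x + 7; R(x) = −6x − 9

Step 1: lead(−12x⁷ − 2x⁶ − 62x⁵ + 29x⁴ − 43x³ + 83x² − 26x + 54) ÷ lead(D) = −12x⁷ ÷ 2x² = −6x⁵. Subtract (−6x⁵)·D = −12x⁷ − 6x⁶ − 54x⁵. Remainder: 4x⁶ − 8x⁵ + 29x⁴ − 43x³ + 83x² − 26x + 54.
Step 2: lead(4x⁶ − 8x⁵ + 29x⁴ − 43x³ + 83x² − 26x + 54) ÷ lead(D) = 4x⁶ ÷ 2x² = 2x⁴. Subtract (2x⁴)·D = 4x⁶ + 2x⁵ + 18x⁴. Remainder: −10x⁵ + 11x⁴ − 43x³ + 83x² − 26x + 54.
Step 3: lead(−10x⁵ + 11x⁴ − 43x³ + 83x² − 26x + 54) ÷ lead(D) = −10x⁵ ÷ 2x² = −5x³. Subtract (−5x³)·D = −10x⁵ − 5x⁴ − 45x³. Remainder: 16x⁴ + 2x³ + 83x² − 26x + 54.
Step 4: lead(16x⁴ + 2x³ + 83x² − 26x + 54) ÷ lead(D) = 16x⁴ ÷ 2x² = 8x². Subtract (8x²)·D = 16x⁴ + 8x³ + 72x². Remainder: −6x³ + 11x² − 26x + 54.
Step 5: lead(−6x³ + 11x² − 26x + 54) ÷ lead(D) = −6x³ ÷ 2x² = −3x. Subtract (−3x)·D = −6x³ − 3x² − 27x. Remainder: 14x² + x + 54.
Step 6: lead(14x² + x + 54) ÷ lead(D) = 14x² ÷ 2x² = 7. Subtract (7)·D = 14x² + 7x + 63. Remainder: −6x − 9.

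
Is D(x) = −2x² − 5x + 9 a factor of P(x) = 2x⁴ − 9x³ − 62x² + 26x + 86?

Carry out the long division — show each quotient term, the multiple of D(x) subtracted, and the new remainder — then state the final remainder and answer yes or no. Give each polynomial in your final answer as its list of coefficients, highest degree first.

Step 1: lead(2x⁴ − 9x³ − 62x² + 26x + 86) ÷ lead(D) = 2x⁴ ÷ −2x² = −x². Subtract (−x²)·D = 2x⁴ + 5x³ − 9x². Remainder: −14x³ − 53x² + 26x + 86.
Step 2: lead(−14x³ − 53x² + 26x + 86) ÷ lead(D) = −14x³ ÷ −2x² = 7x. Subtract (7x)·D = −14x³ − 35x² + 63x. Remainder: −18x² − 37x + 86.
Step 3: lead(−18x² − 37x + 86) ÷ lead(D) = −18x² ÷ −2x² = 9. Subtract (9)·D = −18x² − 45x + 81. Remainder: 8x + 5.

R = [8, 5], so D(x) is not a factor of P(x). no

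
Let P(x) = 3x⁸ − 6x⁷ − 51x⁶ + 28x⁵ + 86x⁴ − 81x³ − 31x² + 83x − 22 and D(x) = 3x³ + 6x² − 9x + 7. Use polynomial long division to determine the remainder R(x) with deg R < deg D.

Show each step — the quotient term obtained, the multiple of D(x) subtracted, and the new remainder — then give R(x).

R(x) = −2x² + 5x + 6

Step 1: lead(3x⁸ − 6x⁷ − 51x⁶ + 28x⁵ + 86x⁴ − 81x³ − 31x² + 83x − 22) ÷ lead(D) = 3x⁸ ÷ 3x³ = x⁵. Subtract (x⁵)·D = 3x⁸ + 6x⁷ − 9x⁶ + 7x⁵. Remainder: −12x⁷ − 42x⁶ + 21x⁵ + 86x⁴ − 81x³ − 31x² + 83x − 22.
Step 2: lead(−12x⁷ − 42x⁶ + 21x⁵ + 86x⁴ − 81x³ − 31x² + 83x − 22) ÷ lead(D) = −12x⁷ ÷ 3x³ = −4x⁴. Subtract (−4x⁴)·D = −12x⁷ − 24x⁶ + 36x⁵ − 28x⁴. Remainder: −18x⁶ − 15x⁵ + 114x⁴ − 81x³ − 31x² + 83x − 22.
Step 3: lead(−18x⁶ − 15x⁵ + 114x⁴ − 81x³ − 31x² + 83x − 22) ÷ lead(D) = −18x⁶ ÷ 3x³ = −6x³. Subtract (−6x³)·D = −18x⁶ − 36x⁵ + 54x⁴ − 42x³. Remainder: 21x⁵ + 60x⁴ − 39x³ − 31x² + 83x − 22.
Step 4: lead(21x⁵ + 60x⁴ − 39x³ − 31x² + 83x − 22) ÷ lead(D) = 21x⁵ ÷ 3x³ = 7x². Subtract (7x²)·D = 21x⁵ + 42x⁴ − 63x³ + 49x². Remainder: 18x⁴ + 24x³ − 80x² + 83x − 22.
Step 5: lead(18x⁴ + 24x³ − 80x² + 83x − 22) ÷ lead(D) = 18x⁴ ÷ 3x³ = 6x. Subtract (6x)·D = 18x⁴ + 36x³ − 54x² + 42x. Remainder: −12x³ − 26x² + 41x − 22.
Step 6: lead(−12x³ − 26x² + 41x − 22) ÷ lead(D) = −12x³ ÷ 3x³ = −4. Subtract (−4)·D = −12x³ − 24x² + 36x − 28. Remainder: −2x² + 5x + 6.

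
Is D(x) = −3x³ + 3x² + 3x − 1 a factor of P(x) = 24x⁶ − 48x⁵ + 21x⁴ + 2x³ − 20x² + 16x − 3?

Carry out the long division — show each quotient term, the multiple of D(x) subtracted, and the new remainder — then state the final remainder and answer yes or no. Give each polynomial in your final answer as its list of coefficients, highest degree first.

R = [0], so D(x) is a factor of P(x). yes

Step 1: lead(24x⁶ − 48x⁵ + 21x⁴ + 2x³ − 20x² + 16x − 3) ÷ lead(D) = 24x⁶ ÷ −3x³ = −8x³. Subtract (−8x³)·D = 24x⁶ − 24x⁵ − 24x⁴ + 8x³. Remainder: −24x⁵ + 45x⁴ − 6x³ − 20x² + 16x − 3.
Step 2: lead(−24x⁵ + 45x⁴ − 6x³ − 20x² + 16x − 3) ÷ lead(D) = −24x⁵ ÷ −3x³ = 8x². Subtract (8x²)·D = −24x⁵ + 24x⁴ + 24x³ − 8x². Remainder: 21x⁴ − 30x³ − 12x² + 16x − 3.
Step 3: lead(21x⁴ − 30x³ − 12x² + 16x − 3) ÷ lead(D) = 21x⁴ ÷ −3x³ = −7x. Subtract (−7x)·D = 21x⁴ − 21x³ − 21x² + 7x. Remainder: −9x³ + 9x² + 9x − 3.
Step 4: lead(−9x³ + 9x² + 9x − 3) ÷ lead(D) = −9x³ ÷ −3x³ = 3. Subtract (3)·D = −9x³ + 9x² + 9x − 3. Remainder: 0.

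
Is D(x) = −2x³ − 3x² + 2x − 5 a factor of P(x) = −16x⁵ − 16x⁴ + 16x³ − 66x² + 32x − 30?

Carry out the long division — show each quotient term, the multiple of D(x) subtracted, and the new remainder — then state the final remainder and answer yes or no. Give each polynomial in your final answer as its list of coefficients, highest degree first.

Step 1: lead(−16x⁵ − 16x⁴ + 16x³ − 66x² + 32x − 30) ÷ lead(D) = −16x⁵ ÷ −2x³ = 8x². Subtract (8x²)·D = −16x⁵ − 24x⁴ + 16x³ − 40x². Remainder: 8x⁴ − 26x² + 32x − 30.
Step 2: lead(8x⁴ − 26x² + 32x − 30) ÷ lead(D) = 8x⁴ ÷ −2x³ = −4x. Subtract (−4x)·D = 8x⁴ + 12x³ − 8x² + 20x. Remainder: −12x³ − 18x² + 12x − 30.
Step 3: lead(−12x³ − 18x² + 12x − 30) ÷ lead(D) = −12x³ ÷ −2x³ = 6. Subtract (6)·D = −12x³ − 18x² + 12x − 30. Remainder: 0.

R = [0], so D(x) is a factor of P(x). yes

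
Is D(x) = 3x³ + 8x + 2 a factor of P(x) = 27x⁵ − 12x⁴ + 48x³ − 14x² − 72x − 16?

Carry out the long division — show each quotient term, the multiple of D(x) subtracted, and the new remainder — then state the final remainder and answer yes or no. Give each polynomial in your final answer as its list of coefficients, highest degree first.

R = [0], so D(x) is a factor of P(x). yes

Step 1: lead(27x⁵ − 12x⁴ + 48x³ − 14x² − 72x − 16) ÷ lead(D) = 27x⁵ ÷ 3x³ = 9x². Subtract (9x²)·D = 27x⁵ + 72x³ + 18x². Remainder: −12x⁴ − 24x³ − 32x² − 72x − 16.
Step 2: lead(−12x⁴ − 24x³ − 32x² − 72x − 16) ÷ lead(D) = −12x⁴ ÷ 3x³ = −4x. Subtract (−4x)·D = −12x⁴ − 32x² − 8x. Remainder: −24x³ − 64x − 16.
Step 3: lead(−24x³ − 64x − 16) ÷ lead(D) = −24x³ ÷ 3x³ = −8. Subtract (−8)·D = −24x³ − 64x − 16. Remainder: 0.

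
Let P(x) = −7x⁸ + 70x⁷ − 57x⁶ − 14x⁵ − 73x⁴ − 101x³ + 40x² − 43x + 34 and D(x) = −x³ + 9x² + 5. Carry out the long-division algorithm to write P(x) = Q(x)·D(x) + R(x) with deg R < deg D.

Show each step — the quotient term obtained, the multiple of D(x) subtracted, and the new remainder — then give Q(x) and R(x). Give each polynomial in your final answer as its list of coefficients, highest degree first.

Step 1: lead(−7x⁸ + 70x⁷ − 57x⁶ − 14x⁵ − 73x⁴ − 101x³ + 40x² − 43x + 34) ÷ lead(D) = −7x⁸ ÷ −x³ = 7x⁵. Subtract (7x⁵)·D = −7x⁸ + 63x⁷ + 35x⁵. Remainder: 7x⁷ − 57x⁶ − 49x⁵ − 73x⁴ − 101x³ + 40x² − 43x + 34.
Step 2: lead(7x⁷ − 57x⁶ − 49x⁵ − 73x⁴ − 101x³ + 40x² − 43x + 34) ÷ lead(D) = 7x⁷ ÷ −x³ = −7x⁴. Subtract (−7x⁴)·D = 7x⁷ − 63x⁶ − 35x⁴. Remainder: 6x⁶ − 49x⁵ − 38x⁴ − 101x³ + 40x² − 43x + 34.
Step 3: lead(6x⁶ − 49x⁵ − 38x⁴ − 101x³ + 40x² − 43x + 34) ÷ lead(D) = 6x⁶ ÷ −x³ = −6x³. Subtract (−6x³)·D = 6x⁶ − 54x⁵ − 30x³. Remainder: 5x⁵ − 38x⁴ − 71x³ + 40x² − 43x + 34.
Step 4: lead(5x⁵ − 38x⁴ − 71x³ + 40x² − 43x + 34) ÷ lead(D) = 5x⁵ ÷ −x³ = −5x². Subtract (−5x²)·D = 5x⁵ − 45x⁴ − 25x². Remainder: 7x⁴ − 71x³ + 65x² − 43x + 34.
Step 5: lead(7x⁴ − 71x³ + 65x² − 43x + 34) ÷ lead(D) = 7x⁴ ÷ −x³ = −7x. Subtract (−7x)·D = 7x⁴ − 63x³ − 35x. Remainder: −8x³ + 65x² − 8x + 34.
Step 6: lead(−8x³ + 65x² − 8x + 34) ÷ lead(D) = −8x³ ÷ −x³ = 8. Subtract (8)·D = −8x³ + 72x² + 40. Remainder: −7x² − 8x − 6.

Q = [7, -7, -6, -5, -7, 8]; R = [-7, -8, -6]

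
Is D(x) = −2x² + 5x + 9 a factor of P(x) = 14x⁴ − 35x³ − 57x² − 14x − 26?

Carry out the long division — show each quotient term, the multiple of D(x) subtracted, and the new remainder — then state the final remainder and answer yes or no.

Step 1: lead(14x⁴ − 35x³ − 57x² − 14x − 26) ÷ lead(D) = 14x⁴ ÷ −2x² = −7x². Subtract (−7x²)·D = 14x⁴ − 35x³ − 63x². Remainder: 6x² − 14x − 26.
Step 2: lead(6x² − 14x − 26) ÷ lead(D) = 6x² ÷ −2x² = −3. Subtract (−3)·D = 6x² − 15x − 27. Remainder: x + 1.

R(x) = x + 1, so D(x) is not a factor of P(x). no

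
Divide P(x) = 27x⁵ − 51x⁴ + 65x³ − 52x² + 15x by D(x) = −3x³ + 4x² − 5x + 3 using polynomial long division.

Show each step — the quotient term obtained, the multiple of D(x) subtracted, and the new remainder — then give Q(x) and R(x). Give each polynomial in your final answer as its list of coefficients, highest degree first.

Step 1: lead(27x⁵ − 51x⁴ + 65x³ − 52x² + 15x) ÷ lead(D) = 27x⁵ ÷ −3x³ = −9x². Subtract (−9x²)·D = 27x⁵ − 36x⁴ + 45x³ − 27x². Remainder: −15x⁴ + 20x³ − 25x² + 15x.
Step 2: lead(−15x⁴ + 20x³ − 25x² + 15x) ÷ lead(D) = −15x⁴ ÷ −3x³ = 5x. Subtract (5x)·D = −15x⁴ + 20x³ − 25x² + 15x. Remainder: 0.

Q = [-9, 5, 0]; R = [0]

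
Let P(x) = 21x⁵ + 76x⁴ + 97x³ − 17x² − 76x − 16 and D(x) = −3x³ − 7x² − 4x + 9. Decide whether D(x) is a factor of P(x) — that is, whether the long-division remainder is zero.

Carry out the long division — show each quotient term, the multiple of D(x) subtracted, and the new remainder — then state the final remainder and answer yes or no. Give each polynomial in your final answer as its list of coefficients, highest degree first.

R = [-4, -3, 2], so D(x) is not a factor of P(x). no

Step 1: lead(21x⁵ + 76x⁴ + 97x³ − 17x² − 76x − 16) ÷ lead(D) = 21x⁵ ÷ −3x³ = −7x². Subtract (−7x²)·D = 21x⁵ + 49x⁴ + 28x³ − 63x². Remainder: 27x⁴ + 69x³ + 46x² − 76x − 16.
Step 2: lead(27x⁴ + 69x³ + 46x² − 76x − 16) ÷ lead(D) = 27x⁴ ÷ −3x³ = −9x. Subtract (−9x)·D = 27x⁴ + 63x³ + 36x² − 81x. Remainder: 6x³ + 10x² + 5x − 16.
Step 3: lead(6x³ + 10x² + 5x − 16) ÷ lead(D) = 6x³ ÷ −3x³ = −2. Subtract (−2)·D = 6x³ + 14x² + 8x − 18. Remainder: −4x² − 3x + 2.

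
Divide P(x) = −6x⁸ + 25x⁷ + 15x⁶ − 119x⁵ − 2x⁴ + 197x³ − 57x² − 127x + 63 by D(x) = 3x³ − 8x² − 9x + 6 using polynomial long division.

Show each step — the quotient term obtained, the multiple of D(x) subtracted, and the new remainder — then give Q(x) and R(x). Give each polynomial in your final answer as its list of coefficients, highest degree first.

Step 1: lead(−6x⁸ + 25x⁷ + 15x⁶ − 119x⁵ − 2x⁴ + 197x³ − 57x² − 127x + 63) ÷ lead(D) = −6x⁸ ÷ 3x³ = −2x⁵. Subtract (−2x⁵)·D = −6x⁸ + 16x⁷ + 18x⁶ − 12x⁵. Remainder: 9x⁷ − 3x⁶ − 107x⁵ − 2x⁴ + 197x³ − 57x² − 127x + 63.
Step 2: lead(9x⁷ − 3x⁶ − 107x⁵ − 2x⁴ + 197x³ − 57x² − 127x + 63) ÷ lead(D) = 9x⁷ ÷ 3x³ = 3x⁴. Subtract (3x⁴)·D = 9x⁷ − 24x⁶ − 27x⁵ + 18x⁴. Remainder: 21x⁶ − 80x⁵ − 20x⁴ + 197x³ − 57x² − 127x + 63.
Step 3: lead(21x⁶ − 80x⁵ − 20x⁴ + 197x³ − 57x² − 127x + 63) ÷ lead(D) = 21x⁶ ÷ 3x³ = 7x³. Subtract (7x³)·D = 21x⁶ − 56x⁵ − 63x⁴ + 42x³. Remainder: −24x⁵ + 43x⁴ + 155x³ − 57x² − 127x + 63.
Step 4: lead(−24x⁵ + 43x⁴ + 155x³ − 57x² − 127x + 63) ÷ lead(D) = −24x⁵ ÷ 3x³ = −8x². Subtract (−8x²)·D = −24x⁵ + 64x⁴ + 72x³ − 48x². Remainder: −21x⁴ + 83x³ − 9x² − 127x + 63.
Step 5: lead(−21x⁴ + 83x³ − 9x² − 127x + 63) ÷ lead(D) = −21x⁴ ÷ 3x³ = −7x. Subtract (−7x)·D = −21x⁴ + 56x³ + 63x² − 42x. Remainder: 27x³ − 72x² − 85x + 63.
Step 6: lead(27x³ − 72x² − 85x + 63) ÷ lead(D) = 27x³ ÷ 3x³ = 9. Subtract (9)·D = 27x³ − 72x² − 81x + 54. Remainder: −4x + 9.

Q = [-2, 3, 7, -8, -7, 9]; R = [-4, 9]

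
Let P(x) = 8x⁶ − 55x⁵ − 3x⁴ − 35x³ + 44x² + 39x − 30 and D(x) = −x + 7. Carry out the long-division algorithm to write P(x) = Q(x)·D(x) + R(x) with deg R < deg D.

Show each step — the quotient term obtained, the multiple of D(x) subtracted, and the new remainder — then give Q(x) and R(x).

Step 1: lead(8x⁶ − 55x⁵ − 3x⁴ − 35x³ + 44x² + 39x − 30) ÷ lead(D) = 8x⁶ ÷ −x = −8x⁵. Subtract (−8x⁵)·D = 8x⁶ − 56x⁵. Remainder: x⁵ − 3x⁴ − 35x³ + 44x² + 39x − 30.
Step 2: lead(x⁵ − 3x⁴ − 35x³ + 44x² + 39x − 30) ÷ lead(D) = x⁵ ÷ −x = −x⁴. Subtract (−x⁴)·D = x⁵ − 7x⁴. Remainder: 4x⁴ − 35x³ + 44x² + 39x − 30.
Step 3: lead(4x⁴ − 35x³ + 44x² + 39x − 30) ÷ lead(D) = 4x⁴ ÷ −x = −4x³. Subtract (−4x³)·D = 4x⁴ − 28x³. Remainder: −7x³ + 44x² + 39x − 30.
Step 4: lead(−7x³ + 44x² + 39x − 30) ÷ lead(D) = −7x³ ÷ −x = 7x². Subtract (7x²)·D = −7x³ + 49x². Remainder: −5x² + 39x − 30.
Step 5: lead(−5x² + 39x − 30) ÷ lead(D) = −5x² ÷ −x = 5x. Subtract (5x)·D = −5x² + 35x. Remainder: 4x − 30.
Step 6: lead(4x − 30) ÷ lead(D) = 4x ÷ −x = −4. Subtract (−4)·D = 4x − 28. Remainder: −2.

Q(x) = −8x⁵ − x⁴ − 4x³ + 7x² + 5x − 4; R(x) = −2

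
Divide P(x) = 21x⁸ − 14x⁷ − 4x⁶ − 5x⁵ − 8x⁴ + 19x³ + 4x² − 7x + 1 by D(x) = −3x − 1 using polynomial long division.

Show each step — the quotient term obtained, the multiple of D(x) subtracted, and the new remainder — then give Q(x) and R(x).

Step 1: lead(21x⁸ − 14x⁷ − 4x⁶ − 5x⁵ − 8x⁴ + 19x³ + 4x² − 7x + 1) ÷ lead(D) = 21x⁸ ÷ −3x = −7x⁷. Subtract (−7x⁷)·D = 21x⁸ + 7x⁷. Remainder: −21x⁷ − 4x⁶ − 5x⁵ − 8x⁴ + 19x³ + 4x² − 7x + 1.
Step 2: lead(−21x⁷ − 4x⁶ − 5x⁵ − 8x⁴ + 19x³ + 4x² − 7x + 1) ÷ lead(D) = −21x⁷ ÷ −3x = 7x⁶. Subtract (7x⁶)·D = −21x⁷ − 7x⁶. Remainder: 3x⁶ − 5x⁵ − 8x⁴ + 19x³ + 4x² − 7x + 1.
Step 3: lead(3x⁶ − 5x⁵ − 8x⁴ + 19x³ + 4x² − 7x + 1) ÷ lead(D) = 3x⁶ ÷ −3x = −x⁵. Subtract (−x⁵)·D = 3x⁶ + x⁵. Remainder: −6x⁵ − 8x⁴ + 19x³ + 4x² − 7x + 1.
Step 4: lead(−6x⁵ − 8x⁴ + 19x³ + 4x² − 7x + 1) ÷ lead(D) = −6x⁵ ÷ −3x = 2x⁴. Subtract (2x⁴)·D = −6x⁵ − 2x⁴. Remainder: −6x⁴ + 19x³ + 4x² − 7x + 1.
Step 5: lead(−6x⁴ + 19x³ + 4x² − 7x + 1) ÷ lead(D) = −6x⁴ ÷ −3x = 2x³. Subtract (2x³)·D = −6x⁴ − 2x³. Remainder: 21x³ + 4x² − 7x + 1.
Step 6: lead(21x³ + 4x² − 7x + 1) ÷ lead(D) = 21x³ ÷ −3x = −7x². Subtract (−7x²)·D = 21x³ + 7x². Remainder: −3x² − 7x + 1.
Step 7: lead(−3x² − 7x + 1) ÷ lead(D) = −3x² ÷ −3x = x. Subtract (x)·D = −3x² − x. Remainder: −6x + 1.
Step 8: lead(−6x + 1) ÷ lead(D) = −6x ÷ −3x = 2. Subtract (2)·D = −6x − 2. Remainder: 3.

Q(x) = −7x⁷ + 7x⁶ − x⁵ + 2x⁴ + 2x³ − 7x² + x + 2; R(x) = 3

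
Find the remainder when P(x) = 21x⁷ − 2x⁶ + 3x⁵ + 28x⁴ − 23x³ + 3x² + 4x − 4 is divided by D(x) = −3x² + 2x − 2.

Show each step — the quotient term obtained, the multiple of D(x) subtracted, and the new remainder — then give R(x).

R(x) = 6

Step 1: lead(21x⁷ − 2x⁶ + 3x⁵ + 28x⁴ − 23x³ + 3x² + 4x − 4) ÷ lead(D) = 21x⁷ ÷ −3x² = −7x⁵. Subtract (−7x⁵)·D = 21x⁷ − 14x⁶ + 14x⁵. Remainder: 12x⁶ − 11x⁵ + 28x⁴ − 23x³ + 3x² + 4x − 4.
Step 2: lead(12x⁶ − 11x⁵ + 28x⁴ − 23x³ + 3x² + 4x − 4) ÷ lead(D) = 12x⁶ ÷ −3x² = −4x⁴. Subtract (−4x⁴)·D = 12x⁶ − 8x⁵ + 8x⁴. Remainder: −3x⁵ + 20x⁴ − 23x³ + 3x² + 4x − 4.
Step 3: lead(−3x⁵ + 20x⁴ − 23x³ + 3x² + 4x − 4) ÷ lead(D) = −3x⁵ ÷ −3x² = x³. Subtract (x³)·D = −3x⁵ + 2x⁴ − 2x³. Remainder: 18x⁴ − 21x³ + 3x² + 4x − 4.
Step 4: lead(18x⁴ − 21x³ + 3x² + 4x − 4) ÷ lead(D) = 18x⁴ ÷ −3x² = −6x². Subtract (−6x²)·D = 18x⁴ − 12x³ + 12x². Remainder: −9x³ − 9x² + 4x − 4.
Step 5: lead(−9x³ − 9x² + 4x − 4) ÷ lead(D) = −9x³ ÷ −3x² = 3x. Subtract (3x)·D = −9x³ + 6x² − 6x. Remainder: −15x² + 10x − 4.
Step 6: lead(−15x² + 10x − 4) ÷ lead(D) = −15x² ÷ −3x² = 5. Subtract (5)·D = −15x² + 10x − 10. Remainder: 6.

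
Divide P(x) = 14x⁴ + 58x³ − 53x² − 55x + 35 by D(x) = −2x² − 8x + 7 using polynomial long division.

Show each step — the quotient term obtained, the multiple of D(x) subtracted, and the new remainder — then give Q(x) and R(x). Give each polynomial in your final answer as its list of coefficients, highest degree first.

Q = [-7, -1, 6]; R = [-7]

Step 1: lead(14x⁴ + 58x³ − 53x² − 55x + 35) ÷ lead(D) = 14x⁴ ÷ −2x² = −7x². Subtract (−7x²)·D = 14x⁴ + 56x³ − 49x². Remainder: 2x³ − 4x² − 55x + 35.
Step 2: lead(2x³ − 4x² − 55x + 35) ÷ lead(D) = 2x³ ÷ −2x² = −x. Subtract (−x)·D = 2x³ + 8x² − 7x. Remainder: −12x² − 48x + 35.
Step 3: lead(−12x² − 48x + 35) ÷ lead(D) = −12x² ÷ −2x² = 6. Subtract (6)·D = −12x² − 48x + 42. Remainder: −7.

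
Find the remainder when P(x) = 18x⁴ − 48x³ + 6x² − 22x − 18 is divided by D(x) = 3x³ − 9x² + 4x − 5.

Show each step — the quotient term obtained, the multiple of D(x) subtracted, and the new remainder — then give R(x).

Step 1: lead(18x⁴ − 48x³ + 6x² − 22x − 18) ÷ lead(D) = 18x⁴ ÷ 3x³ = 6x. Subtract (6x)·D = 18x⁴ − 54x³ + 24x² − 30x. Remainder: 6x³ − 18x² + 8x − 18.
Step 2: lead(6x³ − 18x² + 8x − 18) ÷ lead(D) = 6x³ ÷ 3x³ = 2. Subtract (2)·D = 6x³ − 18x² + 8x − 10. Remainder: −8.

R(x) = −8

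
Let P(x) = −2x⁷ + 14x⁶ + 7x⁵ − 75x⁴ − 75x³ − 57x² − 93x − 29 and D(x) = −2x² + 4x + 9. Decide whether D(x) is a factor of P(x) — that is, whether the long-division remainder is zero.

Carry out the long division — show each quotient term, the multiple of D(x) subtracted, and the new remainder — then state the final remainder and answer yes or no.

R(x) = −2, so D(x) is not a factor of P(x). no

Step 1: lead(−2x⁷ + 14x⁶ + 7x⁵ − 75x⁴ − 75x³ − 57x² − 93x − 29) ÷ lead(D) = −2x⁷ ÷ −2x² = x⁵. Subtract (x⁵)·D = −2x⁷ + 4x⁶ + 9x⁵. Remainder: 10x⁶ − 2x⁵ − 75x⁴ − 75x³ − 57x² − 93x − 29.
Step 2: lead(10x⁶ − 2x⁵ − 75x⁴ − 75x³ − 57x² − 93x − 29) ÷ lead(D) = 10x⁶ ÷ −2x² = −5x⁴. Subtract (−5x⁴)·D = 10x⁶ − 20x⁵ − 45x⁴. Remainder: 18x⁵ − 30x⁴ − 75x³ − 57x² − 93x − 29.
Step 3: lead(18x⁵ − 30x⁴ − 75x³ − 57x² − 93x − 29) ÷ lead(D) = 18x⁵ ÷ −2x² = −9x³. Subtract (−9x³)·D = 18x⁵ − 36x⁴ − 81x³. Remainder: 6x⁴ + 6x³ − 57x² − 93x − 29.
Step 4: lead(6x⁴ + 6x³ − 57x² − 93x − 29) ÷ lead(D) = 6x⁴ ÷ −2x² = −3x². Subtract (−3x²)·D = 6x⁴ − 12x³ − 27x². Remainder: 18x³ − 30x² − 93x − 29.
Step 5: lead(18x³ − 30x² − 93x − 29) ÷ lead(D) = 18x³ ÷ −2x² = −9x. Subtract (−9x)·D = 18x³ − 36x² − 81x. Remainder: 6x² − 12x − 29.
Step 6: lead(6x² − 12x − 29) ÷ lead(D) = 6x² ÷ −2x² = −3. Subtract (−3)·D = 6x² − 12x − 27. Remainder: −2.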